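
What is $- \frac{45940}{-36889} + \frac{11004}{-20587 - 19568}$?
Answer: $\frac{479598048}{493759265} \approx 0.97132$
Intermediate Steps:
$- \frac{45940}{-36889} + \frac{11004}{-20587 - 19568} = \left(-45940\right) \left(- \frac{1}{36889}\right) + \frac{11004}{-40155} = \frac{45940}{36889} + 11004 \left(- \frac{1}{40155}\right) = \frac{45940}{36889} - \frac{3668}{13385} = \frac{479598048}{493759265}$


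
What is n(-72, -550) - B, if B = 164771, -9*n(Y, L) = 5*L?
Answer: -1480189/9 ≈ -1.6447e+5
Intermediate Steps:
n(Y, L) = -5*L/9
n(-72, -550) - B = -5/9*(-550) - 1*164771 = 2750/9 - 164771 = -1480189/9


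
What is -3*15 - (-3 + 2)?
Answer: -44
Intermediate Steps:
-3*15 - (-3 + 2) = -45 - 1*(-1) = -45 + 1 = -44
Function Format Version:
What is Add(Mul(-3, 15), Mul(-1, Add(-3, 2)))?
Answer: -44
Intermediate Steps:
Add(Mul(-3, 15), Mul(-1, Add(-3, 2))) = Add(-45, Mul(-1, -1)) = Add(-45, 1) = -44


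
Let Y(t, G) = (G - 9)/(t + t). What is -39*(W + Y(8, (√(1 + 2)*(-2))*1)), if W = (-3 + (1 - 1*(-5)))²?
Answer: -5265/16 + 39*√3/8 ≈ -320.62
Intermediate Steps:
Y(t, G) = (-9 + G)/(2*t) (Y(t, G) = (-9 + G)/((2*t)) = (-9 + G)*(1/(2*t)) = (-9 + G)/(2*t))
W = 9 (W = (-3 + (1 + 5))² = (-3 + 6)² = 3² = 9)
-39*(W + Y(8, (√(1 + 2)*(-2))*1)) = -39*(9 + (½)*(-9 + (√(1 + 2)*(-2))*1)/8) = -39*(9 + (½)*(⅛)*(-9 + (√3*(-2))*1)) = -39*(9 + (½)*(⅛)*(-9 - 2*√3*1)) = -39*(9 + (½)*(⅛)*(-9 - 2*√3)) = -39*(9 + (-9/16 - √3/8)) = -39*(135/16 - √3/8) = -5265/16 + 39*√3/8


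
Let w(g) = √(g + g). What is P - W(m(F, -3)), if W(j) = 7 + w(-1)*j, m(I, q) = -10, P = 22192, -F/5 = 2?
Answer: 22185 + 10*I*√2 ≈ 22185.0 + 14.142*I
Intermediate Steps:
F = -10 (F = -5*2 = -10)
w(g) = √2*√g (w(g) = √(2*g) = √2*√g)
W(j) = 7 + I*j*√2 (W(j) = 7 + (√2*√(-1))*j = 7 + (√2*I)*j = 7 + (I*√2)*j = 7 + I*j*√2)
P - W(m(F, -3)) = 22192 - (7 + I*(-10)*√2) = 22192 - (7 - 10*I*√2) = 22192 + (-7 + 10*I*√2) = 22185 + 10*I*√2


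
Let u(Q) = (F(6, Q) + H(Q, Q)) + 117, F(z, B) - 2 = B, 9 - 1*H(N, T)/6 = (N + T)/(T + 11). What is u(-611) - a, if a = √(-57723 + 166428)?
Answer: -22511/50 - √108705 ≈ -779.92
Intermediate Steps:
H(N, T) = 54 - 6*(N + T)/(11 + T) (H(N, T) = 54 - 6*(N + T)/(T + 11) = 54 - 6*(N + T)/(11 + T))
F(z, B) = 2 + B
a = √108705 ≈ 329.70
u(Q) = 119 + Q + 6*(99 + 7*Q)/(11 + Q) (u(Q) = ((2 + Q) + 6*(99 - Q + 8*Q)/(11 + Q)) + 117 = ((2 + Q) + 6*(99 + 7*Q)/(11 + Q)) + 117 = (2 + Q + 6*(99 + 7*Q)/(11 + Q)) + 117 = 119 + Q + 6*(99 + 7*Q)/(11 + Q))
u(-611) - a = (1903 + (-611)² + 172*(-611))/(11 - 611) - √108705 = (1903 + 373321 - 105092)/(-600) - √108705 = -1/600*270132 - √108705 = -22511/50 - √108705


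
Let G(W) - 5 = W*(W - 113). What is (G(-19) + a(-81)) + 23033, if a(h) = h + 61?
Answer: 25526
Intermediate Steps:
a(h) = 61 + h
G(W) = 5 + W*(-113 + W) (G(W) = 5 + W*(W - 113) = 5 + W*(-113 + W))
(G(-19) + a(-81)) + 23033 = ((5 + (-19)**2 - 113*(-19)) + (61 - 81)) + 23033 = ((5 + 361 + 2147) - 20) + 23033 = (2513 - 20) + 23033 = 2493 + 23033 = 25526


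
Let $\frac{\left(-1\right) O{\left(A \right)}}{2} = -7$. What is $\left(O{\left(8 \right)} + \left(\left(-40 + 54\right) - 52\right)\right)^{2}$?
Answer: $576$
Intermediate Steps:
$O{\left(A \right)} = 14$ ($O{\left(A \right)} = \left(-2\right) \left(-7\right) = 14$)
$\left(O{\left(8 \right)} + \left(\left(-40 + 54\right) - 52\right)\right)^{2} = \left(14 + \left(\left(-40 + 54\right) - 52\right)\right)^{2} = \left(14 + \left(14 - 52\right)\right)^{2} = \left(14 - 38\right)^{2} = \left(-24\right)^{2} = 576$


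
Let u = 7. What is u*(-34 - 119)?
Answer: -1071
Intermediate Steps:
u*(-34 - 119) = 7*(-34 - 119) = 7*(-153) = -1071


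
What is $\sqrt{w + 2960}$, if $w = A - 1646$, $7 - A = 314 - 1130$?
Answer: $\sqrt{2137} \approx 46.228$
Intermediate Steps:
$A = 823$ ($A = 7 - \left(314 - 1130\right) = 7 - -816 = 7 + 816 = 823$)
$w = -823$ ($w = 823 - 1646 = -823$)
$\sqrt{w + 2960} = \sqrt{-823 + 2960} = \sqrt{2137}$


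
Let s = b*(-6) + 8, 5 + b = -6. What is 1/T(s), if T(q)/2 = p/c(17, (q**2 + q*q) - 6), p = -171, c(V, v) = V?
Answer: -17/342 ≈ -0.049708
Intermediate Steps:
b = -11 (b = -5 - 6 = -11)
s = 74 (s = -11*(-6) + 8 = 66 + 8 = 74)
T(q) = -342/17 (T(q) = 2*(-171/17) = -342/17)
1/T(s) = 1/(-342/17) = -17/342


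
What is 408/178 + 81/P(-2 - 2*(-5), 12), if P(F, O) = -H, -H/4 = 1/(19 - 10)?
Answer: 65697/356 ≈ 184.54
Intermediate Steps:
H = -4/9 (H = -4/(19 - 10) = -4/9 ≈ -0.44444)
P(F, O) = 4/9 (P(F, O) = -1*(-4/9) = 4/9)
408/178 + 81/P(-2 - 2*(-5), 12) = 408/178 + 81/(4/9) = 408*(1/178) + 81*(9/4) = 204/89 + 729/4 = 65697/356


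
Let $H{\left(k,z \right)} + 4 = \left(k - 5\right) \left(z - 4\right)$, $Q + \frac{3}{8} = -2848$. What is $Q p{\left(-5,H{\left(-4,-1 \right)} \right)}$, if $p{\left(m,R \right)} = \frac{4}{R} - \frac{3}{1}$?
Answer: $\frac{2711653}{328} \approx 8267.2$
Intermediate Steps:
$Q = - \frac{22787}{8}$ ($Q = - \frac{3}{8} - 2848 = - \frac{22787}{8} \approx -2848.4$)
$H{\left(k,z \right)} = -4 + \left(-5 + k\right) \left(-4 + z\right)$ ($H{\left(k,z \right)} = -4 + \left(k - 5\right) \left(z - 4\right) = -4 + \left(-5 + k\right) \left(-4 + z\right)$)
$p{\left(m,R \right)} = -3 + \frac{4}{R}$ ($p{\left(m,R \right)} = \frac{4}{R} - 3 = -3 + \frac{4}{R}$)
$Q p{\left(-5,H{\left(-4,-1 \right)} \right)} = - \frac{22787 \left(-3 + \frac{4}{16 - -5 - -16 - -4}\right)}{8} = - \frac{22787 \left(-3 + \frac{4}{16 + 5 + 16 + 4}\right)}{8} = - \frac{22787 \left(-3 + \frac{4}{41}\right)}{8} = \left(- \frac{22787}{8}\right) \left(- \frac{119}{41}\right) = \frac{2711653}{328}$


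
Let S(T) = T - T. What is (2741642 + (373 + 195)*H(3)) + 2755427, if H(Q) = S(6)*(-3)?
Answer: 5497069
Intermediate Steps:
S(T) = 0
H(Q) = 0 (H(Q) = 0*(-3) = 0)
(2741642 + (373 + 195)*H(3)) + 2755427 = (2741642 + (373 + 195)*0) + 2755427 = (2741642 + 568*0) + 2755427 = (2741642 + 0) + 2755427 = 2741642 + 2755427 = 5497069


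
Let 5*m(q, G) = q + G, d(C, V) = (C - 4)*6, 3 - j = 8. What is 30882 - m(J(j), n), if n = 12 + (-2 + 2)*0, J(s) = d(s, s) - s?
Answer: 154447/5 ≈ 30889.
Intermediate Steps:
j = -5 (j = 3 - 1*8 = 3 - 8 = -5)
d(C, V) = -24 + 6*C (d(C, V) = (-4 + C)*6 = -24 + 6*C)
J(s) = -24 + 5*s (J(s) = (-24 + 6*s) - s = -24 + 5*s)
n = 12 (n = 12 + 0*0 = 12 + 0 = 12)
m(q, G) = G/5 + q/5 (m(q, G) = (q + G)/5 = (G + q)/5 = G/5 + q/5)
30882 - m(J(j), n) = 30882 - ((⅕)*12 + (-24 + 5*(-5))/5) = 30882 - (12/5 + (-24 - 25)/5) = 30882 - (12/5 + (⅕)*(-49)) = 30882 - (12/5 - 49/5) = 30882 - 1*(-37/5) = 30882 + 37/5 = 154447/5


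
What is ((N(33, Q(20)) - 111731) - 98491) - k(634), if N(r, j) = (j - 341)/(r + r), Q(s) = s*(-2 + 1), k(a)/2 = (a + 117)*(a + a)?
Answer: -139574389/66 ≈ -2.1148e+6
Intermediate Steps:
k(a) = 4*a*(117 + a) (k(a) = 2*((a + 117)*(a + a)) = 2*((117 + a)*(2*a)) = 2*(2*a*(117 + a)) = 4*a*(117 + a))
Q(s) = -s (Q(s) = s*(-1) = -s)
N(r, j) = (-341 + j)/(2*r) (N(r, j) = (-341 + j)/((2*r)) = (-341 + j)*(1/(2*r)) = (-341 + j)/(2*r))
((N(33, Q(20)) - 111731) - 98491) - k(634) = (((1/2)*(-341 - 1*20)/33 - 111731) - 98491) - 4*634*(117 + 634) = (((1/2)*(1/33)*(-341 - 20) - 111731) - 98491) - 4*634*751 = (((1/2)*(1/33)*(-361) - 111731) - 98491) - 1*1904536 = ((-361/66 - 111731) - 98491) - 1904536 = (-7374607/66 - 98491) - 1904536 = -13875013/66 - 1904536 = -139574389/66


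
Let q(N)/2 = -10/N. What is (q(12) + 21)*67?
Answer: 3886/3 ≈ 1295.3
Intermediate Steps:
q(N) = -20/N (q(N) = 2*(-10/N) = -20/N)
(q(12) + 21)*67 = (-20/12 + 21)*67 = (-20*1/12 + 21)*67 = (-5/3 + 21)*67 = (58/3)*67 = 3886/3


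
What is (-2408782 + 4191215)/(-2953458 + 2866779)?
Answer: -1782433/86679 ≈ -20.564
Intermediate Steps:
(-2408782 + 4191215)/(-2953458 + 2866779) = 1782433/(-86679) = 1782433*(-1/86679) = -1782433/86679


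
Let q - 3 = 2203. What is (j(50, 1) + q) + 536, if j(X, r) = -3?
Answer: 2739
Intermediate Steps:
q = 2206 (q = 3 + 2203 = 2206)
(j(50, 1) + q) + 536 = (-3 + 2206) + 536 = 2203 + 536 = 2739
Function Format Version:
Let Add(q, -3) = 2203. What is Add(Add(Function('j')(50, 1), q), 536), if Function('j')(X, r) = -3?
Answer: 2739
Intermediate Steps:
q = 2206 (q = Add(3, 2203) = 2206)
Add(Add(Function('j')(50, 1), q), 536) = Add(Add(-3, 2206), 536) = Add(2203, 536) = 2739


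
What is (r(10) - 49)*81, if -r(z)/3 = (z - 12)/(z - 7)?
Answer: -3807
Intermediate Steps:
r(z) = -3*(-12 + z)/(-7 + z) (r(z) = -3*(z - 12)/(z - 7) = -3*(-12 + z)/(-7 + z))
(r(10) - 49)*81 = (3*(12 - 1*10)/(-7 + 10) - 49)*81 = (3*(12 - 10)/3 - 49)*81 = (3*(1/3)*2 - 49)*81 = (2 - 49)*81 = -47*81 = -3807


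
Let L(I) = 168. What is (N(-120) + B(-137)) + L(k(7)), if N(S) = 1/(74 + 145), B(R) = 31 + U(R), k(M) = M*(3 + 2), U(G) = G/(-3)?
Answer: 17861/73 ≈ 244.67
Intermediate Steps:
U(G) = -G/3 (U(G) = G*(-1/3) = -G/3)
k(M) = 5*M (k(M) = M*5 = 5*M)
B(R) = 31 - R/3
N(S) = 1/219
(N(-120) + B(-137)) + L(k(7)) = (1/219 + (31 - 1/3*(-137))) + 168 = (1/219 + (31 + 137/3)) + 168 = (1/219 + 230/3) + 168 = 5597/73 + 168 = 17861/73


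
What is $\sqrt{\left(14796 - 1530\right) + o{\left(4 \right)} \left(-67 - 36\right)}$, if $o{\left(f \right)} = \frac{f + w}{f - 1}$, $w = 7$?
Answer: $\frac{\sqrt{115995}}{3} \approx 113.53$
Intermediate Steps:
$o{\left(f \right)} = \frac{7 + f}{-1 + f}$ ($o{\left(f \right)} = \frac{f + 7}{f - 1} = \frac{7 + f}{-1 + f}$)
$\sqrt{\left(14796 - 1530\right) + o{\left(4 \right)} \left(-67 - 36\right)} = \sqrt{\left(14796 - 1530\right) + \frac{7 + 4}{-1 + 4} \left(-67 - 36\right)} = \sqrt{13266 + \frac{1}{3} \cdot 11 \left(-103\right)} = \sqrt{13266 + \frac{11}{3} \left(-103\right)} = \sqrt{13266 - \frac{1133}{3}} = \sqrt{\frac{38665}{3}} = \frac{\sqrt{115995}}{3}$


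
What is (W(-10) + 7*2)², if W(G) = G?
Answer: 16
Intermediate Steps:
(W(-10) + 7*2)² = (-10 + 7*2)² = (-10 + 14)² = 4² = 16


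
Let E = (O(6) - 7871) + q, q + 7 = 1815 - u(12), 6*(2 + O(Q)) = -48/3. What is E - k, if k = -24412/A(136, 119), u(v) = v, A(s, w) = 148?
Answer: -656534/111 ≈ -5914.7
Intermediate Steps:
O(Q) = -14/3 (O(Q) = -2 + (-48/3)/6 = -2 + (-48*⅓)/6 = -2 + (⅙)*(-16) = -2 - 8/3 = -14/3)
k = -6103/37 (k = -24412/148 = -24412*1/148 = -6103/37 ≈ -164.95)
q = 1796 (q = -7 + (1815 - 1*12) = -7 + (1815 - 12) = -7 + 1803 = 1796)
E = -18239/3 (E = (-14/3 - 7871) + 1796 = -23627/3 + 1796 = -18239/3 ≈ -6079.7)
E - k = -18239/3 - 1*(-6103/37) = -18239/3 + 6103/37 = -656534/111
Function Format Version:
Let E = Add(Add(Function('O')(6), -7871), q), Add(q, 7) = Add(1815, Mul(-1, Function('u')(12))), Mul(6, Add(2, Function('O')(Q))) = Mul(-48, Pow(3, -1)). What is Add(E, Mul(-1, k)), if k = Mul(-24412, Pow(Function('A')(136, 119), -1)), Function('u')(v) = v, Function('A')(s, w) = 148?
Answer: Rational(-656534, 111) ≈ -5914.7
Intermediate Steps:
Function('O')(Q) = Rational(-14, 3) (Function('O')(Q) = Add(-2, Mul(Rational(1, 6), Mul(-48, Pow(3, -1)))) = Add(-2, Mul(Rational(1, 6), Mul(-48, Rational(1, 3)))) = Add(-2, Mul(Rational(1, 6), -16)) = Add(-2, Rational(-8, 3)) = Rational(-14, 3))
k = Rational(-6103, 37) (k = Mul(-24412, Pow(148, -1)) = Mul(-24412, Rational(1, 148)) = Rational(-6103, 37) ≈ -164.95)
q = 1796 (q = Add(-7, Add(1815, Mul(-1, 12))) = Add(-7, Add(1815, -12)) = Add(-7, 1803) = 1796)
E = Rational(-18239, 3) (E = Add(Add(Rational(-14, 3), -7871), 1796) = Add(Rational(-23627, 3), 1796) = Rational(-18239, 3) ≈ -6079.7)
Add(E, Mul(-1, k)) = Add(Rational(-18239, 3), Mul(-1, Rational(-6103, 37))) = Add(Rational(-18239, 3), Rational(6103, 37)) = Rational(-656534, 111)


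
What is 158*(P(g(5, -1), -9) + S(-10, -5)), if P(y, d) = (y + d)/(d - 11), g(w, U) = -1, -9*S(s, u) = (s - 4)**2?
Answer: -30257/9 ≈ -3361.9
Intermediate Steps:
S(s, u) = -(-4 + s)**2/9 (S(s, u) = -(s - 4)**2/9 = -(-4 + s)**2/9)
P(y, d) = (d + y)/(-11 + d)
158*(P(g(5, -1), -9) + S(-10, -5)) = 158*((-9 - 1)/(-11 - 9) - (-4 - 10)**2/9) = 158*(-10/(-20) - 1/9*(-14)**2) = 158*(-1/20*(-10) - 1/9*196) = 158*(1/2 - 196/9) = 158*(-383/18) = -30257/9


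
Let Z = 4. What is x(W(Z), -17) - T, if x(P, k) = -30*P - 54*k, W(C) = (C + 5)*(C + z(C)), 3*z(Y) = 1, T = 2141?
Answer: -2393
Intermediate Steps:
z(Y) = ⅓ (z(Y) = (⅓)*1 = ⅓)
W(C) = (5 + C)*(⅓ + C) (W(C) = (C + 5)*(C + ⅓) = (5 + C)*(⅓ + C))
x(P, k) = -54*k - 30*P
x(W(Z), -17) - T = (-54*(-17) - 30*(5/3 + 4² + (16/3)*4)) - 1*2141 = (918 - 30*(5/3 + 16 + 64/3)) - 2141 = (918 - 30*39) - 2141 = (918 - 1170) - 2141 = -252 - 2141 = -2393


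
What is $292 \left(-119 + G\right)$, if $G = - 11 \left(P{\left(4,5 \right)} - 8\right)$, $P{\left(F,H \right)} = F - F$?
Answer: $-9052$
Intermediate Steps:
$P{\left(F,H \right)} = 0$
$G = 88$ ($G = - 11 \left(0 - 8\right) = \left(-11\right) \left(-8\right) = 88$)
$292 \left(-119 + G\right) = 292 \left(-119 + 88\right) = 292 \left(-31\right) = -9052$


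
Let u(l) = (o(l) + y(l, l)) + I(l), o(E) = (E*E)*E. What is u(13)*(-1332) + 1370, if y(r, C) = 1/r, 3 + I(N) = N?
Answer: -38199934/13 ≈ -2.9385e+6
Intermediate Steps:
I(N) = -3 + N
o(E) = E**3 (o(E) = E**2*E = E**3)
u(l) = -3 + l + 1/l + l**3 (u(l) = (l**3 + 1/l) + (-3 + l) = (1/l + l**3) + (-3 + l) = -3 + l + 1/l + l**3)
u(13)*(-1332) + 1370 = (-3 + 13 + 1/13 + 13**3)*(-1332) + 1370 = (-3 + 13 + 1/13 + 2197)*(-1332) + 1370 = (28692/13)*(-1332) + 1370 = -38217744/13 + 1370 = -38199934/13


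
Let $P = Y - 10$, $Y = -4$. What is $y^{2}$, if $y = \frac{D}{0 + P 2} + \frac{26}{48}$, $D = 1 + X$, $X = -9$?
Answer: $\frac{19321}{28224} \approx 0.68456$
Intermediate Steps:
$D = -8$ ($D = 1 - 9 = -8$)
$P = -14$ ($P = -4 - 10 = -14$)
$y = \frac{139}{168}$ ($y = - \frac{8}{0 - 28} + \frac{26}{48} = - \frac{8}{0 - 28} + 26 \cdot \frac{1}{48} = - \frac{8}{-28} + \frac{13}{24} = \left(-8\right) \left(- \frac{1}{28}\right) + \frac{13}{24} = \frac{2}{7} + \frac{13}{24} = \frac{139}{168} \approx 0.82738$)
$y^{2} = \left(\frac{139}{168}\right)^{2} = \frac{19321}{28224}$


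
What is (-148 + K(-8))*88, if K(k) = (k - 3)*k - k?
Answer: -4576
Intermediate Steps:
K(k) = -k + k*(-3 + k) (K(k) = (-3 + k)*k - k = k*(-3 + k) - k = -k + k*(-3 + k))
(-148 + K(-8))*88 = (-148 - 8*(-4 - 8))*88 = (-148 - 8*(-12))*88 = (-148 + 96)*88 = -52*88 = -4576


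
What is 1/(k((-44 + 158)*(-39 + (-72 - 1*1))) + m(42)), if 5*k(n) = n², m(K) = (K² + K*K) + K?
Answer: 5/163039674 ≈ 3.0667e-8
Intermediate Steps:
m(K) = K + 2*K² (m(K) = (K² + K²) + K = 2*K² + K = K + 2*K²)
k(n) = n²/5
1/(k((-44 + 158)*(-39 + (-72 - 1*1))) + m(42)) = 1/(((-44 + 158)*(-39 + (-72 - 1*1)))²/5 + 42*(1 + 2*42)) = 1/((114*(-39 + (-72 - 1)))²/5 + 42*(1 + 84)) = 1/((114*(-39 - 73))²/5 + 42*85) = 1/((114*(-112))²/5 + 3570) = 1/((⅕)*(-12768)² + 3570) = 1/((⅕)*163021824 + 3570) = 1/(163021824/5 + 3570) = 1/(163039674/5) = 5/163039674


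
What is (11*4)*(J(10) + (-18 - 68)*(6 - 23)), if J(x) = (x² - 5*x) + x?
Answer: 66968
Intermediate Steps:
J(x) = x² - 4*x
(11*4)*(J(10) + (-18 - 68)*(6 - 23)) = (11*4)*(10*(-4 + 10) + (-18 - 68)*(6 - 23)) = 44*(10*6 - 86*(-17)) = 44*(60 + 1462) = 44*1522 = 66968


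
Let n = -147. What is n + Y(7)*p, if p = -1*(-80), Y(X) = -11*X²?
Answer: -43267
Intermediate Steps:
p = 80
n + Y(7)*p = -147 - 11*7²*80 = -147 - 11*49*80 = -147 - 539*80 = -147 - 43120 = -43267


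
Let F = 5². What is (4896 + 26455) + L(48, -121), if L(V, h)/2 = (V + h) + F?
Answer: 31255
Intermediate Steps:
F = 25
L(V, h) = 50 + 2*V + 2*h (L(V, h) = 2*((V + h) + 25) = 2*(25 + V + h) = 50 + 2*V + 2*h)
(4896 + 26455) + L(48, -121) = (4896 + 26455) + (50 + 2*48 + 2*(-121)) = 31351 + (50 + 96 - 242) = 31351 - 96 = 31255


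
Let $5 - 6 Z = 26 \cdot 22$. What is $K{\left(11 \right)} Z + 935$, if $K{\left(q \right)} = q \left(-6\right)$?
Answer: $7172$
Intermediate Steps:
$Z = - \frac{189}{2}$ ($Z = \frac{5}{6} - \frac{26 \cdot 22}{6} = \frac{5}{6} - \frac{286}{3} = - \frac{189}{2} \approx -94.5$)
$K{\left(q \right)} = - 6 q$
$K{\left(11 \right)} Z + 935 = \left(-6\right) 11 \left(- \frac{189}{2}\right) + 935 = \left(-66\right) \left(- \frac{189}{2}\right) + 935 = 6237 + 935 = 7172$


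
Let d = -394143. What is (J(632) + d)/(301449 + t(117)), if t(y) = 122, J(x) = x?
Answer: -393511/301571 ≈ -1.3049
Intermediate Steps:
(J(632) + d)/(301449 + t(117)) = (632 - 394143)/(301449 + 122) = -393511/301571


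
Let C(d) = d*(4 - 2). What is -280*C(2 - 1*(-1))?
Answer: -1680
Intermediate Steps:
C(d) = 2*d (C(d) = d*2 = 2*d)
-280*C(2 - 1*(-1)) = -560*(2 - 1*(-1)) = -560*(2 + 1) = -560*3 = -280*6 = -1680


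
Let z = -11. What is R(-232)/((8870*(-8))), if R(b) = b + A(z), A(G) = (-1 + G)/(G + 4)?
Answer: 403/124180 ≈ 0.0032453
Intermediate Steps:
A(G) = (-1 + G)/(4 + G)
R(b) = 12/7 + b (R(b) = b + (-1 - 11)/(4 - 11) = b - 12/(-7) = b - 1/7*(-12) = b + 12/7 = 12/7 + b)
R(-232)/((8870*(-8))) = (12/7 - 232)/((8870*(-8))) = -1612/7/(-70960) = -1612/7*(-1/70960) = 403/124180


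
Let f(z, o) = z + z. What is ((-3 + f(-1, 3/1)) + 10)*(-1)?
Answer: -5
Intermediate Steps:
f(z, o) = 2*z
((-3 + f(-1, 3/1)) + 10)*(-1) = ((-3 + 2*(-1)) + 10)*(-1) = ((-3 - 2) + 10)*(-1) = (-5 + 10)*(-1) = 5*(-1) = -5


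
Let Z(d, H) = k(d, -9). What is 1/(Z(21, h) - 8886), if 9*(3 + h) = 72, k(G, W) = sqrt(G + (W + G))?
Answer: -2962/26320321 - sqrt(33)/78960963 ≈ -0.00011261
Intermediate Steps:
k(G, W) = sqrt(W + 2*G) (k(G, W) = sqrt(G + (G + W)) = sqrt(W + 2*G))
h = 5 (h = -3 + (1/9)*72 = -3 + 8 = 5)
Z(d, H) = sqrt(-9 + 2*d)
1/(Z(21, h) - 8886) = 1/(sqrt(-9 + 2*21) - 8886) = 1/(sqrt(-9 + 42) - 8886) = 1/(sqrt(33) - 8886) = 1/(-8886 + sqrt(33))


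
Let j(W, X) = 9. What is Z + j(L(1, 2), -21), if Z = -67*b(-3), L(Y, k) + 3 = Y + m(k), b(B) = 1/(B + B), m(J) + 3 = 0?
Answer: 121/6 ≈ 20.167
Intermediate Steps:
m(J) = -3 (m(J) = -3 + 0 = -3)
b(B) = 1/(2*B)
L(Y, k) = -6 + Y (L(Y, k) = -3 + (Y - 3) = -3 + (-3 + Y) = -6 + Y)
Z = 67/6 (Z = -67/(2*(-3)) = -67*(-1)/(2*3) = -67*(-1/6) = 67/6 ≈ 11.167)
Z + j(L(1, 2), -21) = 67/6 + 9 = 121/6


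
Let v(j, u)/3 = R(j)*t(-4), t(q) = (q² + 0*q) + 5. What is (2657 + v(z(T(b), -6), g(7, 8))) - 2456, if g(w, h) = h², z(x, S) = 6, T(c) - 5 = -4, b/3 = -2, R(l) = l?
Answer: 579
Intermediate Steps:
t(q) = 5 + q² (t(q) = (q² + 0) + 5 = q² + 5 = 5 + q²)
b = -6 (b = 3*(-2) = -6)
T(c) = 1 (T(c) = 5 - 4 = 1)
v(j, u) = 63*j (v(j, u) = 3*(j*(5 + (-4)²)) = 3*(j*(5 + 16)) = 3*(j*21) = 3*(21*j) = 63*j)
(2657 + v(z(T(b), -6), g(7, 8))) - 2456 = (2657 + 63*6) - 2456 = (2657 + 378) - 2456 = 3035 - 2456 = 579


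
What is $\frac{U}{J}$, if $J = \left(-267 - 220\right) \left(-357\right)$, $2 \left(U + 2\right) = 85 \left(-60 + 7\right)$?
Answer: $- \frac{1503}{115906} \approx -0.012967$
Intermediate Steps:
$U = - \frac{4509}{2}$ ($U = -2 + \frac{85 \left(-60 + 7\right)}{2} = -2 + \frac{85 \left(-53\right)}{2} = -2 + \frac{1}{2} \left(-4505\right) = -2 - \frac{4505}{2} = - \frac{4509}{2} \approx -2254.5$)
$J = 173859$ ($J = \left(-487\right) \left(-357\right) = 173859$)
$\frac{U}{J} = - \frac{4509}{2 \cdot 173859} = \left(- \frac{4509}{2}\right) \frac{1}{173859} = - \frac{1503}{115906}$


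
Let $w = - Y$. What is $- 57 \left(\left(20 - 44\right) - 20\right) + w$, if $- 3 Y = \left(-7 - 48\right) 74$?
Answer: $\frac{3454}{3} \approx 1151.3$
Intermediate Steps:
$Y = \frac{4070}{3}$ ($Y = - \frac{\left(-7 - 48\right) 74}{3} = - \frac{\left(-55\right) 74}{3} = \left(- \frac{1}{3}\right) \left(-4070\right) = \frac{4070}{3} \approx 1356.7$)
$w = - \frac{4070}{3}$ ($w = \left(-1\right) \frac{4070}{3} = - \frac{4070}{3} \approx -1356.7$)
$- 57 \left(\left(20 - 44\right) - 20\right) + w = - 57 \left(\left(20 - 44\right) - 20\right) - \frac{4070}{3} = - 57 \left(-24 - 20\right) - \frac{4070}{3} = \left(-57\right) \left(-44\right) - \frac{4070}{3} = 2508 - \frac{4070}{3} = \frac{3454}{3}$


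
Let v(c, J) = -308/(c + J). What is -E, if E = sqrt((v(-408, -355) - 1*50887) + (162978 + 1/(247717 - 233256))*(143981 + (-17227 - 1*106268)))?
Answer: -3*sqrt(921693812635300764407)/1576249 ≈ -57782.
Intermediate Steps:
v(c, J) = -308/(J + c)
E = 3*sqrt(921693812635300764407)/1576249 (E = sqrt((-308/(-355 - 408) - 1*50887) + (162978 + 1/(247717 - 233256))*(143981 + (-17227 - 1*106268))) = sqrt((-308/(-763) - 50887) + (162978 + 1/14461)*(143981 + (-17227 - 106268))) = sqrt((-308*(-1/763) - 50887) + (162978 + 1/14461)*(143981 - 123495)) = sqrt((44/109 - 50887) + (2356824859/14461)*20486) = sqrt(-5546639/109 + 48281914061474/14461) = sqrt(5262648422754087/1576249) = 3*sqrt(921693812635300764407)/1576249 ≈ 57782.)
-E = -3*sqrt(921693812635300764407)/1576249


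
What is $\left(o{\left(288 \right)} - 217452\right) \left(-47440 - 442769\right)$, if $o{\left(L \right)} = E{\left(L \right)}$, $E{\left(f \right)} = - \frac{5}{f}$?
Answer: $\frac{10233305853943}{96} \approx 1.066 \cdot 10^{11}$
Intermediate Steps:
$o{\left(L \right)} = - \frac{5}{L}$
$\left(o{\left(288 \right)} - 217452\right) \left(-47440 - 442769\right) = \left(- \frac{5}{288} - 217452\right) \left(-47440 - 442769\right) = \left(\left(-5\right) \frac{1}{288} - 217452\right) \left(-490209\right) = \left(- \frac{5}{288} - 217452\right) \left(-490209\right) = \left(- \frac{62626181}{288}\right) \left(-490209\right) = \frac{10233305853943}{96}$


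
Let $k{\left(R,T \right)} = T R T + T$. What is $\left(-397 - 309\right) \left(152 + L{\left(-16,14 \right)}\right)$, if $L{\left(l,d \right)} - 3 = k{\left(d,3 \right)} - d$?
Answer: $-190620$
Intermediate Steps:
$k{\left(R,T \right)} = T + R T^{2}$ ($k{\left(R,T \right)} = R T T + T = R T^{2} + T = T + R T^{2}$)
$L{\left(l,d \right)} = 6 + 8 d$ ($L{\left(l,d \right)} = 3 - \left(d - 3 \left(1 + d 3\right)\right) = 3 - \left(d - 3 \left(1 + 3 d\right)\right) = 3 + \left(\left(3 + 9 d\right) - d\right) = 3 + \left(3 + 8 d\right) = 6 + 8 d$)
$\left(-397 - 309\right) \left(152 + L{\left(-16,14 \right)}\right) = \left(-397 - 309\right) \left(152 + \left(6 + 8 \cdot 14\right)\right) = - 706 \left(152 + \left(6 + 112\right)\right) = - 706 \left(152 + 118\right) = \left(-706\right) 270 = -190620$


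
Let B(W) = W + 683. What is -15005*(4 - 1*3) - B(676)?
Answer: -16364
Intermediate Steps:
B(W) = 683 + W
-15005*(4 - 1*3) - B(676) = -15005*(4 - 1*3) - (683 + 676) = -15005*(4 - 3) - 1*1359 = -15005*1 - 1359 = -15005 - 1359 = -16364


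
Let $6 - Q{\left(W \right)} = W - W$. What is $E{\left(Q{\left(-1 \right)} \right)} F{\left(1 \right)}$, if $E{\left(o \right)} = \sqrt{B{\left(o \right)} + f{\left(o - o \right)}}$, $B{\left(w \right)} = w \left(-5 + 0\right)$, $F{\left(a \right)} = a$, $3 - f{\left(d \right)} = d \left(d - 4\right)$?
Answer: $3 i \sqrt{3} \approx 5.1962 i$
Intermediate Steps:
$Q{\left(W \right)} = 6$ ($Q{\left(W \right)} = 6 - \left(W - W\right) = 6 - 0 = 6 + 0 = 6$)
$f{\left(d \right)} = 3 - d \left(-4 + d\right)$ ($f{\left(d \right)} = 3 - d \left(d - 4\right) = 3 - d \left(-4 + d\right)$)
$B{\left(w \right)} = - 5 w$ ($B{\left(w \right)} = w \left(-5\right) = - 5 w$)
$E{\left(o \right)} = \sqrt{3 - 5 o}$ ($E{\left(o \right)} = \sqrt{- 5 o + \left(3 - \left(o - o\right)^{2} + 4 \left(o - o\right)\right)} = \sqrt{- 5 o + \left(3 - 0^{2} + 4 \cdot 0\right)} = \sqrt{- 5 o + \left(3 - 0 + 0\right)} = \sqrt{- 5 o + \left(3 + 0 + 0\right)} = \sqrt{- 5 o + 3} = \sqrt{3 - 5 o}$)
$E{\left(Q{\left(-1 \right)} \right)} F{\left(1 \right)} = \sqrt{3 - 30} \cdot 1 = \sqrt{-27} \cdot 1 = 3 i \sqrt{3} \cdot 1 = 3 i \sqrt{3}$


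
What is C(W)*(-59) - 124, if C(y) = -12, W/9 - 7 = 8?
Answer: 584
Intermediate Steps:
W = 135 (W = 63 + 9*8 = 63 + 72 = 135)
C(W)*(-59) - 124 = -12*(-59) - 124 = 708 - 124 = 584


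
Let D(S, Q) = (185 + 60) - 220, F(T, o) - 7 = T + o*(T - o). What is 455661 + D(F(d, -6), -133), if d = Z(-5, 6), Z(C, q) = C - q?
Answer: 455686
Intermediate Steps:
d = -11 (d = -5 - 1*6 = -5 - 6 = -11)
F(T, o) = 7 + T + o*(T - o) (F(T, o) = 7 + (T + o*(T - o)) = 7 + T + o*(T - o))
D(S, Q) = 25 (D(S, Q) = 245 - 220 = 25)
455661 + D(F(d, -6), -133) = 455661 + 25 = 455686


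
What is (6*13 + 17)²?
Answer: 9025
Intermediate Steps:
(6*13 + 17)² = (78 + 17)² = 95² = 9025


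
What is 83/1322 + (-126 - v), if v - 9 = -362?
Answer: 300177/1322 ≈ 227.06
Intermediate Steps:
v = -353 (v = 9 - 362 = -353)
83/1322 + (-126 - v) = 83/1322 + (-126 - 1*(-353)) = 83*(1/1322) + (-126 + 353) = 83/1322 + 227 = 300177/1322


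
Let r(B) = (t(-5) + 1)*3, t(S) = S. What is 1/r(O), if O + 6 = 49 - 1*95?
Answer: -1/12 ≈ -0.083333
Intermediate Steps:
O = -52 (O = -6 + (49 - 1*95) = -6 + (49 - 95) = -6 - 46 = -52)
r(B) = -12 (r(B) = (-5 + 1)*3 = -4*3 = -12)
1/r(O) = 1/(-12) = -1/12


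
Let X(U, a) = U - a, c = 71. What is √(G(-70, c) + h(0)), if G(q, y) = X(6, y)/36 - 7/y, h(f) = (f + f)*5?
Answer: I*√345557/426 ≈ 1.3799*I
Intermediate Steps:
h(f) = 10*f (h(f) = (2*f)*5 = 10*f)
G(q, y) = ⅙ - 7/y - y/36 (G(q, y) = (6 - y)/36 - 7/y = (6 - y)*(1/36) - 7/y = (⅙ - y/36) - 7/y = ⅙ - 7/y - y/36)
√(G(-70, c) + h(0)) = √((1/36)*(-252 + 71*(6 - 1*71))/71 + 10*0) = √((1/36)*(1/71)*(-252 + 71*(6 - 71)) + 0) = √((1/36)*(1/71)*(-252 + 71*(-65)) + 0) = √((1/36)*(1/71)*(-252 - 4615) + 0) = √((1/36)*(1/71)*(-4867) + 0) = √(-4867/2556 + 0) = √(-4867/2556) = I*√345557/426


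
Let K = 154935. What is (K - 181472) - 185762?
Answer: -212299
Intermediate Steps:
(K - 181472) - 185762 = (154935 - 181472) - 185762 = -26537 - 185762 = -212299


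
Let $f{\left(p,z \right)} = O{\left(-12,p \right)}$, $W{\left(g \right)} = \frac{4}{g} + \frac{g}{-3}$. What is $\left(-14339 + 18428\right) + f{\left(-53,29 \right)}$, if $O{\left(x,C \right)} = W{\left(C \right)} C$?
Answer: $\frac{9470}{3} \approx 3156.7$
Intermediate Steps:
$W{\left(g \right)} = \frac{4}{g} - \frac{g}{3}$ ($W{\left(g \right)} = \frac{4}{g} + g \left(- \frac{1}{3}\right) = \frac{4}{g} - \frac{g}{3}$)
$O{\left(x,C \right)} = C \left(\frac{4}{C} - \frac{C}{3}\right)$ ($O{\left(x,C \right)} = \left(\frac{4}{C} - \frac{C}{3}\right) C = C \left(\frac{4}{C} - \frac{C}{3}\right)$)
$f{\left(p,z \right)} = 4 - \frac{p^{2}}{3}$
$\left(-14339 + 18428\right) + f{\left(-53,29 \right)} = \left(-14339 + 18428\right) + \left(4 - \frac{\left(-53\right)^{2}}{3}\right) = 4089 + \left(4 - \frac{2809}{3}\right) = 4089 - \frac{2797}{3} = \frac{9470}{3}$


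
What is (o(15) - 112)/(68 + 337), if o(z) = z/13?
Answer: -1441/5265 ≈ -0.27369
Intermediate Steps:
o(z) = z/13 (o(z) = z*(1/13) = z/13)
(o(15) - 112)/(68 + 337) = ((1/13)*15 - 112)/(68 + 337) = (15/13 - 112)/405 = -1441/13*1/405 = -1441/5265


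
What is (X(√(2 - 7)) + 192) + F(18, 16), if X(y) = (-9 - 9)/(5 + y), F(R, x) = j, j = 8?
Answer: 197 + 3*I*√5/5 ≈ 197.0 + 1.3416*I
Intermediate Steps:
F(R, x) = 8
X(y) = -18/(5 + y)
(X(√(2 - 7)) + 192) + F(18, 16) = (-18/(5 + √(2 - 7)) + 192) + 8 = (-18/(5 + √(-5)) + 192) + 8 = (-18/(5 + I*√5) + 192) + 8 = (192 - 18/(5 + I*√5)) + 8 = 200 - 18/(5 + I*√5)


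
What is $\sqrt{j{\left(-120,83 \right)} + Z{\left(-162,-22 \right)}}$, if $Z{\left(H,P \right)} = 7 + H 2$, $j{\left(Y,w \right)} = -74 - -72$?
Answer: $i \sqrt{319} \approx 17.861 i$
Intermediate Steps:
$j{\left(Y,w \right)} = -2$ ($j{\left(Y,w \right)} = -74 + 72 = -2$)
$Z{\left(H,P \right)} = 7 + 2 H$
$\sqrt{j{\left(-120,83 \right)} + Z{\left(-162,-22 \right)}} = \sqrt{-2 + \left(7 + 2 \left(-162\right)\right)} = \sqrt{-2 + \left(7 - 324\right)} = \sqrt{-2 - 317} = \sqrt{-319} = i \sqrt{319}$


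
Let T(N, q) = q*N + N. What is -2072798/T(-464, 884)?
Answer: 1036399/205320 ≈ 5.0477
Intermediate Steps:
T(N, q) = N + N*q (T(N, q) = N*q + N = N + N*q)
-2072798/T(-464, 884) = -2072798*(-1/(464*(1 + 884))) = -2072798/((-464*885)) = -2072798/(-410640) = -2072798*(-1/410640) = 1036399/205320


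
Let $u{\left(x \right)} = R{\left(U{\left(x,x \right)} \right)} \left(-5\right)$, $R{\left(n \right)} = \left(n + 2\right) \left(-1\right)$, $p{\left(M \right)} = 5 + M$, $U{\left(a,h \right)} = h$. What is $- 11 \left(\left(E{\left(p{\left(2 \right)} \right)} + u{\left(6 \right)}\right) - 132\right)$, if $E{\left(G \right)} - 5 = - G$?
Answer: $1034$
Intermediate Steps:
$R{\left(n \right)} = -2 - n$ ($R{\left(n \right)} = \left(2 + n\right) \left(-1\right) = -2 - n$)
$E{\left(G \right)} = 5 - G$
$u{\left(x \right)} = 10 + 5 x$ ($u{\left(x \right)} = \left(-2 - x\right) \left(-5\right) = 10 + 5 x$)
$- 11 \left(\left(E{\left(p{\left(2 \right)} \right)} + u{\left(6 \right)}\right) - 132\right) = - 11 \left(\left(\left(5 - \left(5 + 2\right)\right) + \left(10 + 5 \cdot 6\right)\right) - 132\right) = - 11 \left(\left(\left(5 - 7\right) + \left(10 + 30\right)\right) - 132\right) = - 11 \left(\left(\left(5 - 7\right) + 40\right) - 132\right) = - 11 \left(\left(-2 + 40\right) - 132\right) = - 11 \left(38 - 132\right) = \left(-11\right) \left(-94\right) = 1034$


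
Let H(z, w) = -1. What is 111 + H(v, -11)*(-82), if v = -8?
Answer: 193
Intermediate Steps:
111 + H(v, -11)*(-82) = 111 - 1*(-82) = 111 + 82 = 193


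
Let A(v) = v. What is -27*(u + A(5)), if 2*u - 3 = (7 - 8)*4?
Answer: -243/2 ≈ -121.50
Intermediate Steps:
u = -1/2 (u = 3/2 + ((7 - 8)*4)/2 = 3/2 + (-1*4)/2 = 3/2 + (1/2)*(-4) = 3/2 - 2 = -1/2 ≈ -0.50000)
-27*(u + A(5)) = -27*(-1/2 + 5) = -27*9/2 = -243/2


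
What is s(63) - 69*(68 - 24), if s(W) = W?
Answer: -2973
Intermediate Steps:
s(63) - 69*(68 - 24) = 63 - 69*(68 - 24) = 63 - 69*44 = 63 - 1*3036 = 63 - 3036 = -2973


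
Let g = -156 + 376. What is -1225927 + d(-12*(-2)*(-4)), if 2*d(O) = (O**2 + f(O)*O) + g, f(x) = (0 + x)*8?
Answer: -1184345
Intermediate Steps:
g = 220
f(x) = 8*x (f(x) = x*8 = 8*x)
d(O) = 110 + 9*O**2/2 (d(O) = ((O**2 + (8*O)*O) + 220)/2 = ((O**2 + 8*O**2) + 220)/2 = (9*O**2 + 220)/2 = (220 + 9*O**2)/2 = 110 + 9*O**2/2)
-1225927 + d(-12*(-2)*(-4)) = -1225927 + (110 + 9*(-12*(-2)*(-4))**2/2) = -1225927 + (110 + 9*(24*(-4))**2/2) = -1225927 + (110 + (9/2)*(-96)**2) = -1225927 + (110 + (9/2)*9216) = -1225927 + (110 + 41472) = -1225927 + 41582 = -1184345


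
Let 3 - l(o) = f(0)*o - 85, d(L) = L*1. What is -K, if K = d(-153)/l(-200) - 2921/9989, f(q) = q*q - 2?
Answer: -205655/1038856 ≈ -0.19796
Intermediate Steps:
f(q) = -2 + q**2 (f(q) = q**2 - 2 = -2 + q**2)
d(L) = L
l(o) = 88 + 2*o (l(o) = 3 - ((-2 + 0**2)*o - 85) = 3 - ((-2 + 0)*o - 85) = 3 - (-2*o - 85) = 3 - (-85 - 2*o) = 3 + (85 + 2*o) = 88 + 2*o)
K = 205655/1038856 (K = -153/(88 + 2*(-200)) - 2921/9989 = -153/(88 - 400) - 2921*1/9989 = -153/(-312) - 2921/9989 = -153*(-1/312) - 2921/9989 = 51/104 - 2921/9989 = 205655/1038856 ≈ 0.19796)
-K = -1*205655/1038856 = -205655/1038856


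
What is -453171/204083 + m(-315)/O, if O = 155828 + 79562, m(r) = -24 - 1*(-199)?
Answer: -21327241433/9607819474 ≈ -2.2198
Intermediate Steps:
m(r) = 175 (m(r) = -24 + 199 = 175)
O = 235390
-453171/204083 + m(-315)/O = -453171/204083 + 175/235390 = -453171*1/204083 + 175*(1/235390) = -453171/204083 + 35/47078 = -21327241433/9607819474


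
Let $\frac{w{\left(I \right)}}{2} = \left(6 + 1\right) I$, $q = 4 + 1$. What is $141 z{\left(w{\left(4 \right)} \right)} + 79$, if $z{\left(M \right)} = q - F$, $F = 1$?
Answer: $643$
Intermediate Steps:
$q = 5$
$w{\left(I \right)} = 14 I$ ($w{\left(I \right)} = 2 \left(6 + 1\right) I = 2 \cdot 7 I = 14 I$)
$z{\left(M \right)} = 4$ ($z{\left(M \right)} = 5 - 1 = 4$)
$141 z{\left(w{\left(4 \right)} \right)} + 79 = 141 \cdot 4 + 79 = 564 + 79 = 643$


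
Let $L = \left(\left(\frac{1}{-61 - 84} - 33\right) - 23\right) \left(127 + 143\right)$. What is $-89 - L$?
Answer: $\frac{435953}{29} \approx 15033.0$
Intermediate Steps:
$L = - \frac{438534}{29}$ ($L = \left(\left(\frac{1}{-145} - 33\right) - 23\right) 270 = \left(\left(- \frac{1}{145} - 33\right) - 23\right) 270 = \left(- \frac{4786}{145} - 23\right) 270 = \left(- \frac{8121}{145}\right) 270 = - \frac{438534}{29} \approx -15122.0$)
$-89 - L = -89 - - \frac{438534}{29} = -89 + \frac{438534}{29} = \frac{435953}{29}$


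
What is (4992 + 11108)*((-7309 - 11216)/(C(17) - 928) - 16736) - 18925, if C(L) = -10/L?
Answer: -708126640525/2631 ≈ -2.6915e+8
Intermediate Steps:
(4992 + 11108)*((-7309 - 11216)/(C(17) - 928) - 16736) - 18925 = (4992 + 11108)*((-7309 - 11216)/(-10/17 - 928) - 16736) - 18925 = 16100*(-18525/(-10*1/17 - 928) - 16736) - 18925 = 16100*(-18525/(-10/17 - 928) - 16736) - 18925 = 16100*(-18525/(-15786/17) - 16736) - 18925 = 16100*(-18525*(-17/15786) - 16736) - 18925 = 16100*(104975/5262 - 16736) - 18925 = 16100*(-87959857/5262) - 18925 = -708076848850/2631 - 18925 = -708126640525/2631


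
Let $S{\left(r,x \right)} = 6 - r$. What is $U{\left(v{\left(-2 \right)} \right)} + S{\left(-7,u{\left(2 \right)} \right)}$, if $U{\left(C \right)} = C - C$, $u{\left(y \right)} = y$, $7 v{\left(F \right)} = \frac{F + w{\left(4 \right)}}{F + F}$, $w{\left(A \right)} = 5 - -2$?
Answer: $13$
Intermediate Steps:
$w{\left(A \right)} = 7$ ($w{\left(A \right)} = 5 + 2 = 7$)
$v{\left(F \right)} = \frac{7 + F}{14 F}$ ($v{\left(F \right)} = \frac{\left(F + 7\right) \frac{1}{F + F}}{7} = \frac{\left(7 + F\right) \frac{1}{2 F}}{7} = \frac{\frac{1}{2} \frac{1}{F} \left(7 + F\right)}{7} = \frac{7 + F}{14 F}$)
$U{\left(C \right)} = 0$
$U{\left(v{\left(-2 \right)} \right)} + S{\left(-7,u{\left(2 \right)} \right)} = 0 + \left(6 - -7\right) = 0 + \left(6 + 7\right) = 0 + 13 = 13$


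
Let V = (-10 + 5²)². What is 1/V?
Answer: 1/225 ≈ 0.0044444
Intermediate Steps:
V = 225 (V = (-10 + 25)² = 15² = 225)
1/V = 1/225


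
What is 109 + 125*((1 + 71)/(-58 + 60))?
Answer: 4609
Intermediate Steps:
109 + 125*((1 + 71)/(-58 + 60)) = 109 + 125*(72/2) = 109 + 125*(72*(½)) = 109 + 125*36 = 109 + 4500 = 4609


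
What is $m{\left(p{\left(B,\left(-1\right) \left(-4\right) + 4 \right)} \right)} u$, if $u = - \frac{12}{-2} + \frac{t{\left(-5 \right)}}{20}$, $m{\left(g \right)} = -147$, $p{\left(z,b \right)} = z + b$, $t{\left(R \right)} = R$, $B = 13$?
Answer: $- \frac{3381}{4} \approx -845.25$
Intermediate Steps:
$p{\left(z,b \right)} = b + z$
$u = \frac{23}{4}$ ($u = - \frac{12}{-2} - \frac{5}{20} = \left(-12\right) \left(- \frac{1}{2}\right) - \frac{1}{4} = 6 - \frac{1}{4} = \frac{23}{4} \approx 5.75$)
$m{\left(p{\left(B,\left(-1\right) \left(-4\right) + 4 \right)} \right)} u = \left(-147\right) \frac{23}{4} = - \frac{3381}{4}$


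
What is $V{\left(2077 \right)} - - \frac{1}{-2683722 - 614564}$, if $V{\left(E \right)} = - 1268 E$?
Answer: $- \frac{8686484747897}{3298286} \approx -2.6336 \cdot 10^{6}$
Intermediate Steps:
$V{\left(2077 \right)} - - \frac{1}{-2683722 - 614564} = \left(-1268\right) 2077 - - \frac{1}{-2683722 - 614564} = -2633636 - - \frac{1}{-3298286} = -2633636 - \left(-1\right) \left(- \frac{1}{3298286}\right) = -2633636 - \frac{1}{3298286} = - \frac{8686484747897}{3298286}$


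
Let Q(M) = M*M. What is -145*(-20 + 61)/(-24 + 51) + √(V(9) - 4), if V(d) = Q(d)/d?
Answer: -5945/27 + √5 ≈ -217.95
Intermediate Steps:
Q(M) = M²
V(d) = d (V(d) = d²/d = d)
-145*(-20 + 61)/(-24 + 51) + √(V(9) - 4) = -145*(-20 + 61)/(-24 + 51) + √(9 - 4) = -5945/27 + √5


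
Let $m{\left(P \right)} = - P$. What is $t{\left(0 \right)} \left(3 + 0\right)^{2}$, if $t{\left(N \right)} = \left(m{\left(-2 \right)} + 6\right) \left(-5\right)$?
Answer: $-360$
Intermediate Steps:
$t{\left(N \right)} = -40$ ($t{\left(N \right)} = \left(\left(-1\right) \left(-2\right) + 6\right) \left(-5\right) = \left(2 + 6\right) \left(-5\right) = 8 \left(-5\right) = -40$)
$t{\left(0 \right)} \left(3 + 0\right)^{2} = - 40 \left(3 + 0\right)^{2} = - 40 \cdot 3^{2} = \left(-40\right) 9 = -360$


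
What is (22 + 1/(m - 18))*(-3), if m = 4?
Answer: -921/14 ≈ -65.786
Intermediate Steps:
(22 + 1/(m - 18))*(-3) = (22 + 1/(4 - 18))*(-3) = (22 + 1/(-14))*(-3) = (22 - 1/14)*(-3) = (307/14)*(-3) = -921/14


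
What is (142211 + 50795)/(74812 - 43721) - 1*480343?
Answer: -14934151207/31091 ≈ -4.8034e+5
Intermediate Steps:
(142211 + 50795)/(74812 - 43721) - 1*480343 = 193006/31091 - 480343 = -14934151207/31091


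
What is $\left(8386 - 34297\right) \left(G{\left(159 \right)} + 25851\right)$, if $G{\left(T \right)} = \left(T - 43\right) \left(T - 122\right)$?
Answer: $-781035273$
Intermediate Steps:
$G{\left(T \right)} = \left(-122 + T\right) \left(-43 + T\right)$ ($G{\left(T \right)} = \left(-43 + T\right) \left(-122 + T\right) = \left(-122 + T\right) \left(-43 + T\right)$)
$\left(8386 - 34297\right) \left(G{\left(159 \right)} + 25851\right) = \left(8386 - 34297\right) \left(\left(5246 + 159^{2} - 26235\right) + 25851\right) = - 25911 \left(\left(5246 + 25281 - 26235\right) + 25851\right) = - 25911 \left(4292 + 25851\right) = \left(-25911\right) 30143 = -781035273$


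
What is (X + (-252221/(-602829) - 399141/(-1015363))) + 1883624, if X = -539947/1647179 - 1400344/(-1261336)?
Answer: 299427479073782290937827694576/158963373635894953654311 ≈ 1.8836e+6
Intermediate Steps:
X = 203195330048/259705771393 (X = -539947*1/1647179 - 1400344*(-1/1261336) = -539947/1647179 + 175043/157667 = 203195330048/259705771393 ≈ 0.78241)
(X + (-252221/(-602829) - 399141/(-1015363))) + 1883624 = (203195330048/259705771393 + (-252221/(-602829) - 399141/(-1015363))) + 1883624 = (203195330048/259705771393 + (-252221*(-1/602829) - 399141*(-1/1015363))) + 1883624 = (203195330048/259705771393 + (252221/602829 + 399141/1015363)) + 1883624 = (203195330048/259705771393 + 496709641112/612090261927) + 1883624 = 253372243294755679791512/158963373635894953654311 + 1883624 = 299427479073782290937827694576/158963373635894953654311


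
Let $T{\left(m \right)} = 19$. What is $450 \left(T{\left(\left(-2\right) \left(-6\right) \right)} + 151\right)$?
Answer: $76500$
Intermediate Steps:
$450 \left(T{\left(\left(-2\right) \left(-6\right) \right)} + 151\right) = 450 \left(19 + 151\right) = 450 \cdot 170 = 76500$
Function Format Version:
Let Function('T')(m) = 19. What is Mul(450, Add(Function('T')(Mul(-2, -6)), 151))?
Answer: 76500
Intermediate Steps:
Mul(450, Add(Function('T')(Mul(-2, -6)), 151)) = Mul(450, Add(19, 151)) = Mul(450, 170) = 76500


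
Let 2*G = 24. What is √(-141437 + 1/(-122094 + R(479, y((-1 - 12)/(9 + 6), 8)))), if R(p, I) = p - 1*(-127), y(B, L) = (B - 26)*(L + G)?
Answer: 7*I*√2662647887049/30372 ≈ 376.08*I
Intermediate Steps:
G = 12 (G = (½)*24 = 12)
y(B, L) = (-26 + B)*(12 + L) (y(B, L) = (B - 26)*(L + 12) = (-26 + B)*(12 + L))
R(p, I) = 127 + p (R(p, I) = p + 127 = 127 + p)
√(-141437 + 1/(-122094 + R(479, y((-1 - 12)/(9 + 6), 8)))) = √(-141437 + 1/(-122094 + (127 + 479))) = √(-141437 + 1/(-122094 + 606)) = √(-141437 + 1/(-121488)) = √(-141437 - 1/121488) = √(-17182898257/121488) = 7*I*√2662647887049/30372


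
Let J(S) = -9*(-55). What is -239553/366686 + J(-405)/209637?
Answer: -5559740299/8541216998 ≈ -0.65093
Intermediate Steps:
J(S) = 495
-239553/366686 + J(-405)/209637 = -239553/366686 + 495/209637 = -239553*1/366686 + 495*(1/209637) = -239553/366686 + 55/23293 = -5559740299/8541216998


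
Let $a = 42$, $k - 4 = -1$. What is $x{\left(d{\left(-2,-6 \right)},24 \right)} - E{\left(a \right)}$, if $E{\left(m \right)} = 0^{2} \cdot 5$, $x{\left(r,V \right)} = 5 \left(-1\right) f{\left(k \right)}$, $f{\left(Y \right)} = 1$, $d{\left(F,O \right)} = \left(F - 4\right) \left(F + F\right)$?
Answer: $-5$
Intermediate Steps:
$k = 3$ ($k = 4 - 1 = 3$)
$d{\left(F,O \right)} = 2 F \left(-4 + F\right)$ ($d{\left(F,O \right)} = \left(-4 + F\right) 2 F = 2 F \left(-4 + F\right)$)
$x{\left(r,V \right)} = -5$ ($x{\left(r,V \right)} = 5 \left(-1\right) 1 = \left(-5\right) 1 = -5$)
$E{\left(m \right)} = 0$ ($E{\left(m \right)} = 0 \cdot 5 = 0$)
$x{\left(d{\left(-2,-6 \right)},24 \right)} - E{\left(a \right)} = -5 - 0 = -5 + 0 = -5$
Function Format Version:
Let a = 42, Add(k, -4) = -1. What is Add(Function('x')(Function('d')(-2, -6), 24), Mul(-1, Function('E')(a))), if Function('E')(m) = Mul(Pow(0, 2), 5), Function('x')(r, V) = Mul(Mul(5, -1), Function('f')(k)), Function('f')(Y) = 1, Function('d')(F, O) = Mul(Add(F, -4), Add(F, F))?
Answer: -5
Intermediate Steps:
k = 3 (k = Add(4, -1) = 3)
Function('d')(F, O) = Mul(2, F, Add(-4, F)) (Function('d')(F, O) = Mul(Add(-4, F), Mul(2, F)) = Mul(2, F, Add(-4, F)))
Function('x')(r, V) = -5 (Function('x')(r, V) = Mul(Mul(5, -1), 1) = Mul(-5, 1) = -5)
Function('E')(m) = 0 (Function('E')(m) = Mul(0, 5) = 0)
Add(Function('x')(Function('d')(-2, -6), 24), Mul(-1, Function('E')(a))) = Add(-5, Mul(-1, 0)) = Add(-5, 0) = -5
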